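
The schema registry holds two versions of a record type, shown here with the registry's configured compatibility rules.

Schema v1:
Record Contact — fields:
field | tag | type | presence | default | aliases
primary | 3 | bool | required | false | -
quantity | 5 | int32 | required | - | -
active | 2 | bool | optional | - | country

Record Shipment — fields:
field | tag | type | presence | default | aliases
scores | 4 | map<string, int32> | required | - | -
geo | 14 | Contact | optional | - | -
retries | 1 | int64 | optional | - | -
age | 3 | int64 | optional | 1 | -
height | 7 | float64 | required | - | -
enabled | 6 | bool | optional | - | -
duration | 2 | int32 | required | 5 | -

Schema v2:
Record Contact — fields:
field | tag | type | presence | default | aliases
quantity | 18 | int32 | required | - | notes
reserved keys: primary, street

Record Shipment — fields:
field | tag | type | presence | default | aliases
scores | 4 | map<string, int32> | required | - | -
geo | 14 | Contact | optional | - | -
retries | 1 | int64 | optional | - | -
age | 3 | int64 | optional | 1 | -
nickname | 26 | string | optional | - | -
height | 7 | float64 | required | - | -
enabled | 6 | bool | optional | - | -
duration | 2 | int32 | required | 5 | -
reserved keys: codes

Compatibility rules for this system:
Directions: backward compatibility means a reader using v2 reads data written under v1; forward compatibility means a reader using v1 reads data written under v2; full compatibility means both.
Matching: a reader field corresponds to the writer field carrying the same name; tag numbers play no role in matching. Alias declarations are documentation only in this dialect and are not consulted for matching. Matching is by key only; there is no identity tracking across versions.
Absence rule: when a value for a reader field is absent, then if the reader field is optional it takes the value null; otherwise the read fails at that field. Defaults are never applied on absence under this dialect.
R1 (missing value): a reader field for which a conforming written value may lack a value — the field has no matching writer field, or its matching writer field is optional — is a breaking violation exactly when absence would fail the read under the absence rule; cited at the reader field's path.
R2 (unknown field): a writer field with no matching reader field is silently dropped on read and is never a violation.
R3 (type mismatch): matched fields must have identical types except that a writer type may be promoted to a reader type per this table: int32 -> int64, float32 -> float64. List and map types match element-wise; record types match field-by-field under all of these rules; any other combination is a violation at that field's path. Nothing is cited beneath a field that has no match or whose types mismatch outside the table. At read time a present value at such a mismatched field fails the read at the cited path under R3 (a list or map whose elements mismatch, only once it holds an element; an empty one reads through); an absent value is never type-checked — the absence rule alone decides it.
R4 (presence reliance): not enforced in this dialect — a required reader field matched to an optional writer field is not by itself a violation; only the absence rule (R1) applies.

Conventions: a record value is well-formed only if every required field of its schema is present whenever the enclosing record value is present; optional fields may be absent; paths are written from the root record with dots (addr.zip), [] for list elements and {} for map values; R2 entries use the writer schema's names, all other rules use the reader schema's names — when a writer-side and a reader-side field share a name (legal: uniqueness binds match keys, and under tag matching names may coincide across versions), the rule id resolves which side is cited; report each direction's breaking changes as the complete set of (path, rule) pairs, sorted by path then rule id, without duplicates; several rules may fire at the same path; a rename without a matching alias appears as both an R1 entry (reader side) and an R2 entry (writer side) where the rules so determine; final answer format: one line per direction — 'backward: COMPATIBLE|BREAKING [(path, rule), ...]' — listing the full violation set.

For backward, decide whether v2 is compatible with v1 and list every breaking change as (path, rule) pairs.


each type pair in Shipment: writer, then reader
backward analysis of Shipment with v2 as reader and v1 as writer:
  writer required, map<string, int32> -> map<string, int32>: reader scores maps from writer scores
  writer optional, Contact -> Contact: reader geo maps from writer geo
  writer optional, int64 -> int64: reader retries maps from writer retries
  writer optional, int64 -> int64: reader age maps from writer age
  nickname has no writer counterpart
  writer required, float64 -> float64: reader height maps from writer height
  writer optional, bool -> bool: reader enabled maps from writer enabled
  writer required, int32 -> int32: reader duration maps from writer duration
  writer required, int32 -> int32: reader geo.quantity maps from writer geo.quantity
  writer geo.primary: unknown to reader
  writer geo.active: unknown to reader
  => no violations; backward on Shipment: COMPATIBLE
remaining Shipment differences; none change what is asked:
  field quantity in record Contact: tag 5 changed to 18 -> no rule fires on it in Shipment's dialect; the asked verdict holds
  removed field active from record Contact -> no rule fires on it in Shipment's dialect; the asked verdict holds
  added field nickname to record Shipment: optional string, tag 26 (in v2 it sits immediately before height) -> no rule fires on it in Shipment's dialect; the asked verdict holds
  removed field primary from record Contact (its key "primary" joins the reserved list) -> fires only in the forward direction of Shipment, which is not asked here

backward: COMPATIBLE []


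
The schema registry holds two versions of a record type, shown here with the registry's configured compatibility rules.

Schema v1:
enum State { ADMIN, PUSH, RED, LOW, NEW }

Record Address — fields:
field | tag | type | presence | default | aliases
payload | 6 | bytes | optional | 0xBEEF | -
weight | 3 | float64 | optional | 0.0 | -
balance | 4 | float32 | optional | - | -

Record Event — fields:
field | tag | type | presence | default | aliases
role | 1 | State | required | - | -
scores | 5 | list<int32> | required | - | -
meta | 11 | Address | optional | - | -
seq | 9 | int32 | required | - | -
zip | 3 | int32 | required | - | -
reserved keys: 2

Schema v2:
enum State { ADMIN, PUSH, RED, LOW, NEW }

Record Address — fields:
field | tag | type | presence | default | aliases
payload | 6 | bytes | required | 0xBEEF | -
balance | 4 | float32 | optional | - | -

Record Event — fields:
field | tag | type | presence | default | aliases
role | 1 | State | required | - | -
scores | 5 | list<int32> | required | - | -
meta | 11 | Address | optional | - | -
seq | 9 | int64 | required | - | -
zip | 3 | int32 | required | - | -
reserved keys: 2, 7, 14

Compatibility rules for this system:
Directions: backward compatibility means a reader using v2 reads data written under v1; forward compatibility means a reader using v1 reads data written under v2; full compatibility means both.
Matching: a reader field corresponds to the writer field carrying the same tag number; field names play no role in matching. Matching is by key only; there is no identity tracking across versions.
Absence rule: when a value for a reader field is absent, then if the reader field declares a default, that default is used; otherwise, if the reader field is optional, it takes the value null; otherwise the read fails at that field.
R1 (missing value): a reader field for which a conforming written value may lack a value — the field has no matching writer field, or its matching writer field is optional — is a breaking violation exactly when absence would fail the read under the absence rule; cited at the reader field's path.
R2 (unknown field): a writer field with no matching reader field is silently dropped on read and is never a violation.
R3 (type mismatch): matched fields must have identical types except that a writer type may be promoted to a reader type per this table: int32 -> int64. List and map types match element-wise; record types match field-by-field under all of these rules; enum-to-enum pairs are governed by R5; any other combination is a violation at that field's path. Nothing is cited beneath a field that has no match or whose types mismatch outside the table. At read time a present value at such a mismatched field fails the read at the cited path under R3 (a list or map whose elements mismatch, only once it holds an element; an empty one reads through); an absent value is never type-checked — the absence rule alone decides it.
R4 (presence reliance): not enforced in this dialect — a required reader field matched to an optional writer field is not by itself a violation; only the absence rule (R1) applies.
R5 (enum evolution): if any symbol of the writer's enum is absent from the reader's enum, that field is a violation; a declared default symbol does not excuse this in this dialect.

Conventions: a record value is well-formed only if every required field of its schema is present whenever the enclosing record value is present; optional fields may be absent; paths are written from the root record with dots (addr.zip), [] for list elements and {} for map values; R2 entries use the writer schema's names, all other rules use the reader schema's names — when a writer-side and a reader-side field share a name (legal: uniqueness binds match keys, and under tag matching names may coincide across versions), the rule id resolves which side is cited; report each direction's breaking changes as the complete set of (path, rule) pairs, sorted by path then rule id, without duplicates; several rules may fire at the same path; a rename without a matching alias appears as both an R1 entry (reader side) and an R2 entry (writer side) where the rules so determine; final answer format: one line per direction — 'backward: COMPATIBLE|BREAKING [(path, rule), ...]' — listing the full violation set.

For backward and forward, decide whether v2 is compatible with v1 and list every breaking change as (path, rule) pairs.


each type pair in Event: writer, then reader
backward analysis of Event with v2 as reader and v1 as writer:
  role: State -> State, writer required; from role
  scores: list<int32> -> list<int32>, writer required; from scores
  meta: Address -> Address, writer optional; from meta
  seq: int32 -> int64, writer required; from seq
  zip: int32 -> int32, writer required; from zip
  meta.payload: bytes -> bytes, writer optional; from meta.payload
  meta.balance: float32 -> float32, writer optional; from meta.balance
  leftover writer field: meta.weight
  => no violations; backward on Event: COMPATIBLE
forward analysis of Event with v1 as reader and v2 as writer:
  role: State -> State, writer required; from role
  scores: list<int32> -> list<int32>, writer required; from scores
  meta: Address -> Address, writer optional; from meta
  seq: int64 -> int32, writer required; from seq
  zip: int32 -> int32, writer required; from zip
  meta.payload: bytes -> bytes, writer required; from meta.payload
  no writer field matches reader meta.weight
  meta.balance: float32 -> float32, writer optional; from meta.balance
  breaking: (seq, R3)
  => 1 violation(s): forward is BREAKING for Event

backward: COMPATIBLE []; forward: BREAKING [(seq, R3)]


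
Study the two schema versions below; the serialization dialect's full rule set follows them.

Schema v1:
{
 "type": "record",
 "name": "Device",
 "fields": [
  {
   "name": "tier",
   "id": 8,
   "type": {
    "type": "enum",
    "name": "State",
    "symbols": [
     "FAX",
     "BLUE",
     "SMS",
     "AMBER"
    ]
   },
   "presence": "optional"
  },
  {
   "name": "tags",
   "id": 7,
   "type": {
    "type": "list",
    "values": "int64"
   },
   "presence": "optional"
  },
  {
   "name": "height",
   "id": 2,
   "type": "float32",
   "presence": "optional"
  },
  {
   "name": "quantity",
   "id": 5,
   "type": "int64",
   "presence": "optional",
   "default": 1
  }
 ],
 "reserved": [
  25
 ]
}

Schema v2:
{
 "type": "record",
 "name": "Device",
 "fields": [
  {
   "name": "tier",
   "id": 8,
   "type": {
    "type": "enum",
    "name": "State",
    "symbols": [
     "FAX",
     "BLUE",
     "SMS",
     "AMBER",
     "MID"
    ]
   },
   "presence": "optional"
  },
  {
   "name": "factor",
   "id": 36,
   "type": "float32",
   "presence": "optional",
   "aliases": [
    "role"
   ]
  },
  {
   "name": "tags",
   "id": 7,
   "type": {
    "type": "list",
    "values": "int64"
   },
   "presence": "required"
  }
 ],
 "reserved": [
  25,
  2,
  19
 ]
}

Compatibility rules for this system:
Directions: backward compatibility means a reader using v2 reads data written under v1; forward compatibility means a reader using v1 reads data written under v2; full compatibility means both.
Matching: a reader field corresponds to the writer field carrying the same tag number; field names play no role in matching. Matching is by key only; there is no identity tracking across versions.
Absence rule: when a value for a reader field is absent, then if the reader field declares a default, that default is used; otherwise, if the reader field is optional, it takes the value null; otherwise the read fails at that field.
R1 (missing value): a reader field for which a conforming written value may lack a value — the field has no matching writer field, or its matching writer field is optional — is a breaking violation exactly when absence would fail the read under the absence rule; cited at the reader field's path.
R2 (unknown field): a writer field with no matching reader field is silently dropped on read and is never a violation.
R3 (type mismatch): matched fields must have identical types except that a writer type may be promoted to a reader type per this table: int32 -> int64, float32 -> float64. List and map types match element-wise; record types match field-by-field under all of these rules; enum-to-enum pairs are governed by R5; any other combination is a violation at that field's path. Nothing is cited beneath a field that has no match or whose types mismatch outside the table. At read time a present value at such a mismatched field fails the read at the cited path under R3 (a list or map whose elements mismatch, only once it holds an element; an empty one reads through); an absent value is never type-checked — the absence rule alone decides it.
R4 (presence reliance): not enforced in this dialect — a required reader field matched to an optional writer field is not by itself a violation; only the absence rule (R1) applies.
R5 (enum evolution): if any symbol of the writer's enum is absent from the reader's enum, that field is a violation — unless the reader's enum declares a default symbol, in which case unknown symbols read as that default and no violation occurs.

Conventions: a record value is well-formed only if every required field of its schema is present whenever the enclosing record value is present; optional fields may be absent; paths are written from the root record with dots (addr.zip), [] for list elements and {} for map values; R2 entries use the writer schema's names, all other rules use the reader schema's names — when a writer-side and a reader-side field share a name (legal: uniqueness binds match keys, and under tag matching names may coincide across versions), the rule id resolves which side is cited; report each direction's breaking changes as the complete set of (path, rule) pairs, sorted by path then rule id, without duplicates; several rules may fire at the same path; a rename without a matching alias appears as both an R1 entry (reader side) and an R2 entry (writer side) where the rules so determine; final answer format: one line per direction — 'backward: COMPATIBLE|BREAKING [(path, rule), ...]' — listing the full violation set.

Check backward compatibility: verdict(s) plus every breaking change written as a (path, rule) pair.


each type pair in Device: writer, then reader
backward for Device (reader v2, writer v1):
  tier: State -> State, writer optional; from tier
  factor: no writer-side match
  tags: list<int64> -> list<int64>, writer optional; from tags
  writer height: unknown to reader
  writer quantity: unknown to reader
  R1 fires at tags
  => backward verdict for Device: BREAKING, 1 violation(s)
ruling out the remaining Device differences:
  removed field height from record Device (its key 2 joins the reserved list) -> triggers nothing under Device's printed rules — same verdict
  enum State (field tier in record Device): symbol MID added -> matters only for Device's forward compatibility — outside the asked direction
  removed field quantity from record Device -> triggers nothing under Device's printed rules — same verdict
  added field factor to record Device: optional float32, tag 36 (in v2 it sits immediately before tags) -> triggers nothing under Device's printed rules — same verdict

backward: BREAKING [(tags, R1)]


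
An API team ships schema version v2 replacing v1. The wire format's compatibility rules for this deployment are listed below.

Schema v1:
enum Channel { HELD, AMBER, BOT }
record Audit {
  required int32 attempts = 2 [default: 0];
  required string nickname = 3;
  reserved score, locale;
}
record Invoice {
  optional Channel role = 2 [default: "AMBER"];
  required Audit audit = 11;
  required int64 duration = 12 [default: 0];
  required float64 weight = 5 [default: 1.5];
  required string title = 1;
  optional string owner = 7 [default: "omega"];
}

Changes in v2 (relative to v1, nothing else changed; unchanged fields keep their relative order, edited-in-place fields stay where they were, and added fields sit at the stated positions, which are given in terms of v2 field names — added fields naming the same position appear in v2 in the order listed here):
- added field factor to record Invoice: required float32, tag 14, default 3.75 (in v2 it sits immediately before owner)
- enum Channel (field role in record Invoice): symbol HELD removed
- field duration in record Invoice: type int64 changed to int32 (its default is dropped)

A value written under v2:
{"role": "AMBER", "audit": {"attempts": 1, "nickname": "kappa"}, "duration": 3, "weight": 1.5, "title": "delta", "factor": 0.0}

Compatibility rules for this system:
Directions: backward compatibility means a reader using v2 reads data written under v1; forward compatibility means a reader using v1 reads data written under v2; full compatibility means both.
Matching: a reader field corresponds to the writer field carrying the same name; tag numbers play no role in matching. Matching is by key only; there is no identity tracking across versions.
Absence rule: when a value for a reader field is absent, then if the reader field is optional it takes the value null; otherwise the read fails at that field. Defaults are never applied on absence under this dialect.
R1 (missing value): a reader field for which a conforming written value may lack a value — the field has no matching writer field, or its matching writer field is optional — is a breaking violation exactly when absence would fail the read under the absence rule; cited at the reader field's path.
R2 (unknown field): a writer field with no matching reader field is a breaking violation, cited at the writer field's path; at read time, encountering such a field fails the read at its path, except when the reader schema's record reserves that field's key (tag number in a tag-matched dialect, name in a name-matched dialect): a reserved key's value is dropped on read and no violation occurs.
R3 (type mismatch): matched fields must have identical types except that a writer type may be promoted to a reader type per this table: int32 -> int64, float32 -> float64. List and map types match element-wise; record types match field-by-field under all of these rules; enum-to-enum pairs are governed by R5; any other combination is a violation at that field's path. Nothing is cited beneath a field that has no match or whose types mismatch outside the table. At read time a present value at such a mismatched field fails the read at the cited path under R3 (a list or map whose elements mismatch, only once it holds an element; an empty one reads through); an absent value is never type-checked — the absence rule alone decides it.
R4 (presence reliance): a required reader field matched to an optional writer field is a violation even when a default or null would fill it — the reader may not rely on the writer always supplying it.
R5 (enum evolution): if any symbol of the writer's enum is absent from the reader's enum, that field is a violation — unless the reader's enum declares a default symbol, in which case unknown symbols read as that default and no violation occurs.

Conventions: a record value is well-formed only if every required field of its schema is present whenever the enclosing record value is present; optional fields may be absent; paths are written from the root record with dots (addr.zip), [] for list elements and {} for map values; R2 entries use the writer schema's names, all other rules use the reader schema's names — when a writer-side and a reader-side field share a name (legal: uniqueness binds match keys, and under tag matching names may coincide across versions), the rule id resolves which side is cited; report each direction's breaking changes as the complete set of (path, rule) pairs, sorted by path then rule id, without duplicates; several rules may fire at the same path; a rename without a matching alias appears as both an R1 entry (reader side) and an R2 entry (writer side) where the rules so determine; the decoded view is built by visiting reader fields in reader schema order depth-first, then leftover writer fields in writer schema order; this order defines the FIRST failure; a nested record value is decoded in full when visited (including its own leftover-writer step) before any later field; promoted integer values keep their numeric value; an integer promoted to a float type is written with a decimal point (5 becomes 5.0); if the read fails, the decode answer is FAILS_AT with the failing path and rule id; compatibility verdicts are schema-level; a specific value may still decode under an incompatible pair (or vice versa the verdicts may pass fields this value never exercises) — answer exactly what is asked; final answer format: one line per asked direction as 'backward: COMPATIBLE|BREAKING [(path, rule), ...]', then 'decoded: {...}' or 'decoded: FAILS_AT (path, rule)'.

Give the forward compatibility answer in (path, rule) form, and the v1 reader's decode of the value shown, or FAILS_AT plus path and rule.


forward: BREAKING [(factor, R2)]; decoded: FAILS_AT (factor, R2)

arrows below run writer -> reader for Invoice
forward on Invoice — v1 reading data written by v2:
  role: paired with writer role (Channel -> Channel; writer optional)
  audit: paired with writer audit (Audit -> Audit; writer required)
  duration: paired with writer duration (int32 -> int64; writer required)
  weight: paired with writer weight (float64 -> float64; writer required)
  title: paired with writer title (string -> string; writer required)
  owner: paired with writer owner (string -> string; writer optional)
  writer field factor has no reader counterpart
  audit.attempts: paired with writer audit.attempts (int32 -> int32; writer required)
  audit.nickname: paired with writer audit.nickname (string -> string; writer required)
  violation R2 at factor
  => forward: BREAKING (1)
migrating the Invoice value to v1:
  role := "AMBER"
  audit.attempts := 1
  audit.nickname := "kappa"
  duration := 3 (int32 -> int64)
  weight := 1.5
  title := "delta"
  owner := null (missing; optional => null)
  read fails at factor under R2 (unknown field)
  => FAILS_AT (factor, R2)
the other Invoice changes do not affect what is asked:
  enum Channel (field role in record Invoice): symbol HELD removed -> fires only in the backward direction of Invoice, which is not asked here
  field duration in record Invoice: type int64 changed to int32 (its default is dropped) -> fires only in the backward direction of Invoice, which is not asked here


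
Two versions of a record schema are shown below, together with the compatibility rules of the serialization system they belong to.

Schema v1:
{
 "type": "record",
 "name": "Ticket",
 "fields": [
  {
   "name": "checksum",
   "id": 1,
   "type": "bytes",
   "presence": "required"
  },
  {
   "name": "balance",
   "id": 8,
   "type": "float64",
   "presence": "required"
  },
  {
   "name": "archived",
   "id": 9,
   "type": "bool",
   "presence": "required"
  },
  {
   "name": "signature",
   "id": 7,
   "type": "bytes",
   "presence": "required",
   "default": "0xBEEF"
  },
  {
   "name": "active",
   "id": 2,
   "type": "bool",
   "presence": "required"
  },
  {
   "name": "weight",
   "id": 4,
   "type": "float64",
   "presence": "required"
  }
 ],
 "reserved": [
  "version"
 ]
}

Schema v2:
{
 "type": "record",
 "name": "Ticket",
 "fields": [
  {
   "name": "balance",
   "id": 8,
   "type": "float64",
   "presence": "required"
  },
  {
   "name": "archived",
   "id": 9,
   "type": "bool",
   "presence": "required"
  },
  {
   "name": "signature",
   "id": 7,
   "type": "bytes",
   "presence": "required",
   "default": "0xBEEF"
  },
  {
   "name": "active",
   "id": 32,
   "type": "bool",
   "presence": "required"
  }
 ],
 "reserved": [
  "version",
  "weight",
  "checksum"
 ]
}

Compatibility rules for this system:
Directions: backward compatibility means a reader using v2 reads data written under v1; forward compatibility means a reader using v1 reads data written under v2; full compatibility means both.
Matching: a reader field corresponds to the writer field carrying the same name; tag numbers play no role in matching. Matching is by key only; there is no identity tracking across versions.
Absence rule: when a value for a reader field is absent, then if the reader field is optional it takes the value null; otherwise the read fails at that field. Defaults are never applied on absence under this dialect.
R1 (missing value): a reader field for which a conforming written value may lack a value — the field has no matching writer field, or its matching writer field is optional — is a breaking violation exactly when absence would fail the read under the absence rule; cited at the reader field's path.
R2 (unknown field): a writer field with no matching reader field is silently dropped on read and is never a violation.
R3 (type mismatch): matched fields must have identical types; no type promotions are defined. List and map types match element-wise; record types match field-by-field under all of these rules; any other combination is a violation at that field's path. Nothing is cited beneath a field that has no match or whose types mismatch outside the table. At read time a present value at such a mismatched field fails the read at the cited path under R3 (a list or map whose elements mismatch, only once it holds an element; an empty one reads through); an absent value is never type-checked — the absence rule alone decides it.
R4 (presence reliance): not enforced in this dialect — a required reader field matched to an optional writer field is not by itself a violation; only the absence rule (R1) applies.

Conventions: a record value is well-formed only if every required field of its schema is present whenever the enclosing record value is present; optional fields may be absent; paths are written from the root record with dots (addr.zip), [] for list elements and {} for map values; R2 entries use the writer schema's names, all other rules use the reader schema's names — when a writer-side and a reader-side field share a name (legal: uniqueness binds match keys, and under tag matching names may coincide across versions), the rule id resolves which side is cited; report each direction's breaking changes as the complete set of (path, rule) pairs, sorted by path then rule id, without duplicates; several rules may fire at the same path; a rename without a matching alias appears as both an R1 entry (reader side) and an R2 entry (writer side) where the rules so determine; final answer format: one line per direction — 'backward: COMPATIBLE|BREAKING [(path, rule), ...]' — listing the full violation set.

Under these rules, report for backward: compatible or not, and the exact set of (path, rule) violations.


backward: COMPATIBLE []

arrows below run writer -> reader for Ticket
backward on Ticket — v2 reading data written by v1:
  float64 -> float64, writer required: balance aligns to balance
  bool -> bool, writer required: archived aligns to archived
  bytes -> bytes, writer required: signature aligns to signature
  bool -> bool, writer required: active aligns to active
  checksum (writer side), unknown to reader
  weight (writer side), unknown to reader
  => backward verdict for Ticket: COMPATIBLE, no violations
diffs on Ticket not affecting the asked answer:
  removed field weight from record Ticket (its key "weight" joins the reserved list) -> its effect on Ticket is confined to the forward direction, not asked
  removed field checksum from record Ticket (its key "checksum" joins the reserved list) -> its effect on Ticket is confined to the forward direction, not asked
  field active in record Ticket: tag 2 changed to 32 -> no rule fires on it in Ticket's dialect; the asked verdict holds


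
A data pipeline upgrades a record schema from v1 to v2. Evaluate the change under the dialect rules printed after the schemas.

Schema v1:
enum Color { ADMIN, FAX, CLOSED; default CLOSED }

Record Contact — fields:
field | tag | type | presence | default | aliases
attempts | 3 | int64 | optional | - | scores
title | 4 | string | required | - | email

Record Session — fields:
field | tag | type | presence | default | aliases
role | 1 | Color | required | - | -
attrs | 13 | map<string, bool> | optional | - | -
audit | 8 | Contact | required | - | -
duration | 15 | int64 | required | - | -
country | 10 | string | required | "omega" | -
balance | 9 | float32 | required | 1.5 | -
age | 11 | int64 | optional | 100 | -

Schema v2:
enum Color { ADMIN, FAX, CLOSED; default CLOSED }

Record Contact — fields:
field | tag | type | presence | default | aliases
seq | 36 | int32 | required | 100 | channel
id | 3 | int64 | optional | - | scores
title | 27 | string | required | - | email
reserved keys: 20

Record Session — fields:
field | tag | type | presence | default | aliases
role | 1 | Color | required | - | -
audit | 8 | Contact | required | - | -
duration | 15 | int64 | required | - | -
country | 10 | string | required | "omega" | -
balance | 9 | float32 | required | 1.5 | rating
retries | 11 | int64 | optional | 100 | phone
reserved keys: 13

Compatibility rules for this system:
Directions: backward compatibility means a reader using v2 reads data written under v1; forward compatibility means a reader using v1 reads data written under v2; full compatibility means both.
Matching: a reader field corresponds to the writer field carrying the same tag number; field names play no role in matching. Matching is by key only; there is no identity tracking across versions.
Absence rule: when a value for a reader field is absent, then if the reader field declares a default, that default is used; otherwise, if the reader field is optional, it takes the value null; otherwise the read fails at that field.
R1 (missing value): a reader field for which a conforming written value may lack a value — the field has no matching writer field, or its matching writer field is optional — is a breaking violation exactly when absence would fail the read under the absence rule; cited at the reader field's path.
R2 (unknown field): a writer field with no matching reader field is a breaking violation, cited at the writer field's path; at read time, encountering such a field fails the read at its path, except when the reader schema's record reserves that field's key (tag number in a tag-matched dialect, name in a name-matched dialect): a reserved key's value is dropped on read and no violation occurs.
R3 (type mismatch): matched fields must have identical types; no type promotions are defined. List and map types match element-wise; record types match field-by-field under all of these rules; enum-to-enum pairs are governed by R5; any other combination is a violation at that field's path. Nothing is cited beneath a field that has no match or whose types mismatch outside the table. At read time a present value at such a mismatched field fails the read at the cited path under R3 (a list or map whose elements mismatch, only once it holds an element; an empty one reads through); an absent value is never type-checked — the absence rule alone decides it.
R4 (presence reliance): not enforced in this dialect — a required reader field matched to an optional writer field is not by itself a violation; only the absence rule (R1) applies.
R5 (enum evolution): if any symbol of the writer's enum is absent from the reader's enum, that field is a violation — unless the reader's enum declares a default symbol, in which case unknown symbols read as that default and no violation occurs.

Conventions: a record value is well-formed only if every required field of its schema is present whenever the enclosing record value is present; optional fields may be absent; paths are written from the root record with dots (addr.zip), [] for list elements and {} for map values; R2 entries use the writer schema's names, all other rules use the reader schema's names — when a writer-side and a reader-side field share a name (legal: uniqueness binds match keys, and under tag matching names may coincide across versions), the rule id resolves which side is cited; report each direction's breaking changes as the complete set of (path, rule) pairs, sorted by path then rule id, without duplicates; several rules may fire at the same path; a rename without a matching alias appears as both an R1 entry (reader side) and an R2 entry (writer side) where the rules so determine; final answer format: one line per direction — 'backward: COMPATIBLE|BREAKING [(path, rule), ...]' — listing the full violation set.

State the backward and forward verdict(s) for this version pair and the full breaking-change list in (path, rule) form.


backward: BREAKING [(audit.title, R1), (audit.title, R2)]; forward: BREAKING [(audit.seq, R2), (audit.title, R1), (audit.title, R2)]

arrows below run writer -> reader for Session
backward pass over Session, reader schema v2, writer schema v1:
  role: Color -> Color, writer required; from role
  audit: Contact -> Contact, writer required; from audit
  duration: int64 -> int64, writer required; from duration
  country: string -> string, writer required; from country
  balance: float32 -> float32, writer required; from balance
  retries: int64 -> int64, writer optional; from age
  writer attrs: unknown to reader
  audit.seq has no writer counterpart
  audit.id: int64 -> int64, writer optional; from audit.attempts
  audit.title has no writer counterpart
  writer audit.title: unknown to reader
  breaking: (audit.title, R1)
  breaking: (audit.title, R2)
  => backward: BREAKING (2)
forward pass over Session, reader schema v1, writer schema v2:
  role: Color -> Color, writer required; from role
  attrs has no writer counterpart
  audit: Contact -> Contact, writer required; from audit
  duration: int64 -> int64, writer required; from duration
  country: string -> string, writer required; from country
  balance: float32 -> float32, writer required; from balance
  age: int64 -> int64, writer optional; from retries
  audit.attempts: int64 -> int64, writer optional; from audit.id
  audit.title has no writer counterpart
  writer audit.seq: unknown to reader
  writer audit.title: unknown to reader
  breaking: (audit.seq, R2)
  breaking: (audit.title, R1)
  breaking: (audit.title, R2)
  => forward: BREAKING (3)


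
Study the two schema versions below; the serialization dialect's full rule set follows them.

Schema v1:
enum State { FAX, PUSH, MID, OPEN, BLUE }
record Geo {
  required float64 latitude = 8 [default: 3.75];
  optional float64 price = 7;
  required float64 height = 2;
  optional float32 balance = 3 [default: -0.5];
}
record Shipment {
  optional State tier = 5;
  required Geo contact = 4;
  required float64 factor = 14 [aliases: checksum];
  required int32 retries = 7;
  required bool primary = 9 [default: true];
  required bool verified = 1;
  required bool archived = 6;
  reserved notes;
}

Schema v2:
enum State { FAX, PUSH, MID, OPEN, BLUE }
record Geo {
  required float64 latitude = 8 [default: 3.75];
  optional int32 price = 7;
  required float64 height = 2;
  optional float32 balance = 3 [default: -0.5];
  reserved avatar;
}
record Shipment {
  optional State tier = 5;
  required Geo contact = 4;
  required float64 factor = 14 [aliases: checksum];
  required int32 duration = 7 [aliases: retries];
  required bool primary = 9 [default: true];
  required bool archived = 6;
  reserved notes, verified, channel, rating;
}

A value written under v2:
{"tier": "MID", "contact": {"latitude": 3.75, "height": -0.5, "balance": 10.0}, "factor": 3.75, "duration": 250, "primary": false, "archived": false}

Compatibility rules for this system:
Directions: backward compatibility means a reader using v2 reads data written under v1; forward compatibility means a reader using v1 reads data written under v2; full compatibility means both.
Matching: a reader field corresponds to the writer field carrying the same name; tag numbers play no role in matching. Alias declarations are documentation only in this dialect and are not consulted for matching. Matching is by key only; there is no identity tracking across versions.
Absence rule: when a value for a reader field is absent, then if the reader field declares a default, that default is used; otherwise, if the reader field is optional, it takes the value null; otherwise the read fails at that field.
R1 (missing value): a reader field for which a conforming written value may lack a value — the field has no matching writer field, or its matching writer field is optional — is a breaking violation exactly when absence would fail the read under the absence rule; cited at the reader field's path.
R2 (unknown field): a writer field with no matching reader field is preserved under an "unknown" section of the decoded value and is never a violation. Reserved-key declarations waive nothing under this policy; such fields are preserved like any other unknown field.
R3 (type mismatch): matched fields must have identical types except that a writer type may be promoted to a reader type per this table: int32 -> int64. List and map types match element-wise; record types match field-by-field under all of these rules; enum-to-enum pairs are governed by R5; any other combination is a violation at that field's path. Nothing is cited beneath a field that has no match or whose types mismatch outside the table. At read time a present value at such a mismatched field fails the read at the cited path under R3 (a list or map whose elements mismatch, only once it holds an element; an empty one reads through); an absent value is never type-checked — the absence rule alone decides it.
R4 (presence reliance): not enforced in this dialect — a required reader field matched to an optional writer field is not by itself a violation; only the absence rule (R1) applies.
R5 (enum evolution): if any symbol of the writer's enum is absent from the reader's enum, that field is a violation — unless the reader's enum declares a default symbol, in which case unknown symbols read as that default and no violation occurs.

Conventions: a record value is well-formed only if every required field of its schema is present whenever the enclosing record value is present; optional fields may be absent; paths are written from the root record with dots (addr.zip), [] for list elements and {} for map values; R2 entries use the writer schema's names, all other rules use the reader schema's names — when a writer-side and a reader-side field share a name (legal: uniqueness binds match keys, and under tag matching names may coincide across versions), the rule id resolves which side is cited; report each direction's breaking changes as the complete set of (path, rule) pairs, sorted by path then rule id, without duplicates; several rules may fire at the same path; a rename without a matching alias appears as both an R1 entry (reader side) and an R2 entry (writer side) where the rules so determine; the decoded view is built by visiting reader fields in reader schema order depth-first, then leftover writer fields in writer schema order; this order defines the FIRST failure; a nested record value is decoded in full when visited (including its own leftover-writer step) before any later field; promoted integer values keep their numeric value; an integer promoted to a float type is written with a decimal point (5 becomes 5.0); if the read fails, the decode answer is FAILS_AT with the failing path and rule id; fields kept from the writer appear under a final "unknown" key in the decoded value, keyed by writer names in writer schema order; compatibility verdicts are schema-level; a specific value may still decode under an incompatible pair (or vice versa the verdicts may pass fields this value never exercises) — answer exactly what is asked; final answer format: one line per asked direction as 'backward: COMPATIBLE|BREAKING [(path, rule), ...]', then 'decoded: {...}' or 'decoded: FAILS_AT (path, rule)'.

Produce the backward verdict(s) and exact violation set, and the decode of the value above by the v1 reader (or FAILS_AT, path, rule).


arrows below run writer -> reader for Shipment
backward analysis of Shipment with v2 as reader and v1 as writer:
  State -> State, writer optional: tier aligns to tier
  Geo -> Geo, writer required: contact aligns to contact
  float64 -> float64, writer required: factor aligns to factor
  duration: no writer match
  bool -> bool, writer required: primary aligns to primary
  bool -> bool, writer required: archived aligns to archived
  writer field retries has no reader counterpart
  writer field verified has no reader counterpart
  float64 -> float64, writer required: contact.latitude aligns to contact.latitude
  float64 -> int32, writer optional: contact.price aligns to contact.price
  float64 -> float64, writer required: contact.height aligns to contact.height
  float32 -> float32, writer optional: contact.balance aligns to contact.balance
  rule R3 violated at contact.price
  rule R1 violated at duration
  => 2 violation(s): backward is BREAKING for Shipment
decode walk for Shipment under reader schema v1:
  tier := "MID"
  contact.latitude := 3.75
  contact.price := null (not supplied -> null)
  contact.height := -0.5
  contact.balance := 10.0
  factor := 3.75
  read fails at retries under R1 (no fill)
  => FAILS_AT (retries, R1)
checking off the Shipment differences that do not matter here:
  removed field verified from record Shipment (its key "verified" joins the reserved list) -> matters only for Shipment's forward compatibility — outside the asked direction

backward: BREAKING [(contact.price, R3), (duration, R1)]; decoded: FAILS_AT (retries, R1)
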